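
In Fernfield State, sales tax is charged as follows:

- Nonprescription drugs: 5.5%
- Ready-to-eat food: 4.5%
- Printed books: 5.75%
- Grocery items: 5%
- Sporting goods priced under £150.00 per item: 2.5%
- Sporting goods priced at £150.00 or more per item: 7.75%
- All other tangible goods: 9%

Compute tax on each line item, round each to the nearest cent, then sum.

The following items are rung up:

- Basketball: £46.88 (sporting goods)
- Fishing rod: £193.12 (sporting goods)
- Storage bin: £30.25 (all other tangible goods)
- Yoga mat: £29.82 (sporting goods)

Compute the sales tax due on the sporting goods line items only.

Basketball £46.88: sporting goods, under £150.00 → 2.5% → £1.17
Fishing rod £193.12: sporting goods, £150.00 or more → 7.75% → £14.97
Yoga mat £29.82: sporting goods, under £150.00 → 2.5% → £0.75
Tax on sporting goods = £1.17 + £14.97 + £0.75 = £16.89

£16.89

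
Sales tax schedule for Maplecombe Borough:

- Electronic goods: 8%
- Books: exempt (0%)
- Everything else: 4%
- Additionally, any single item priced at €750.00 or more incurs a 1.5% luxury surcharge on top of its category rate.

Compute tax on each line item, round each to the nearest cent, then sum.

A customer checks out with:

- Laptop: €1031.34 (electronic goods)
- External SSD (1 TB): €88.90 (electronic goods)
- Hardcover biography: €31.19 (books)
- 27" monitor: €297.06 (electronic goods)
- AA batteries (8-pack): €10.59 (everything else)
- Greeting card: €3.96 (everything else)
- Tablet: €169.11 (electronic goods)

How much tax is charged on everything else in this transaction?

AA batteries (8-pack) €10.59: everything else → 4% → €0.42
Greeting card €3.96: everything else → 4% → €0.16
Tax on everything else = €0.42 + €0.16 = €0.58

€0.58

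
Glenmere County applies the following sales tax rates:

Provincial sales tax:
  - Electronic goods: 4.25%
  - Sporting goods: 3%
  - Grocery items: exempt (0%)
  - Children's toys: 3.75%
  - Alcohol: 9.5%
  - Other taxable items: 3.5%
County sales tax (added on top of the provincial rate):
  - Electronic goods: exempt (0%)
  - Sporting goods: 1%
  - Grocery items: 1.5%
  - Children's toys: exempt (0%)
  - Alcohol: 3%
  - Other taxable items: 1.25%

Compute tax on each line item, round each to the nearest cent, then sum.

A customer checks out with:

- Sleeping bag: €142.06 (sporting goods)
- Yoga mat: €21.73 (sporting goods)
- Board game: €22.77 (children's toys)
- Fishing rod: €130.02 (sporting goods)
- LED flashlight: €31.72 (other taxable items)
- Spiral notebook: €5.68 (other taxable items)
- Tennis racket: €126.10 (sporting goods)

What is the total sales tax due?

Sleeping bag €142.06: sporting goods → 3% + 1% county = 4% → €5.68
Yoga mat €21.73: sporting goods → 3% + 1% county = 4% → €0.87
Board game €22.77: children's toys → 3.75% + 0% county = 3.75% → €0.85
Fishing rod €130.02: sporting goods → 3% + 1% county = 4% → €5.20
LED flashlight €31.72: other taxable items → 3.5% + 1.25% county = 4.75% → €1.51
Spiral notebook €5.68: other taxable items → 3.5% + 1.25% county = 4.75% → €0.27
Tennis racket €126.10: sporting goods → 3% + 1% county = 4% → €5.04
Total tax = €5.68 + €0.87 + €0.85 + €5.20 + €1.51 + €0.27 + €5.04 = €19.42

€19.42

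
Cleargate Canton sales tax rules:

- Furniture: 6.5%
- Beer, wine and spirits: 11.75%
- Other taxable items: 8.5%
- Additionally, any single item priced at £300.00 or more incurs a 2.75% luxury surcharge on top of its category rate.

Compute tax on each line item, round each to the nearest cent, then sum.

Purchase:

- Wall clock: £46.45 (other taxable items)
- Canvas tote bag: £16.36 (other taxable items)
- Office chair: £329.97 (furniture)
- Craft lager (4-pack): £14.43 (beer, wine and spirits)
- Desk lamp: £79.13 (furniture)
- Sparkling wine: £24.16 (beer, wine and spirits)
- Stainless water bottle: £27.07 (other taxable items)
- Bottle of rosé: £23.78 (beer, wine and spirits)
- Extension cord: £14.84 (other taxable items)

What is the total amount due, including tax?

£628.08

Wall clock £46.45: other taxable items → 8.5% → £3.95
Canvas tote bag £16.36: other taxable items → 8.5% → £1.39
Office chair £329.97: furniture → 6.5% + 2.75% surcharge = 9.25% → £30.52
Craft lager (4-pack) £14.43: beer, wine and spirits → 11.75% → £1.70
Desk lamp £79.13: furniture → 6.5% → £5.14
Sparkling wine £24.16: beer, wine and spirits → 11.75% → £2.84
Stainless water bottle £27.07: other taxable items → 8.5% → £2.30
Bottle of rosé £23.78: beer, wine and spirits → 11.75% → £2.79
Extension cord £14.84: other taxable items → 8.5% → £1.26
Subtotal = £576.19; tax = £51.89; total due = £628.08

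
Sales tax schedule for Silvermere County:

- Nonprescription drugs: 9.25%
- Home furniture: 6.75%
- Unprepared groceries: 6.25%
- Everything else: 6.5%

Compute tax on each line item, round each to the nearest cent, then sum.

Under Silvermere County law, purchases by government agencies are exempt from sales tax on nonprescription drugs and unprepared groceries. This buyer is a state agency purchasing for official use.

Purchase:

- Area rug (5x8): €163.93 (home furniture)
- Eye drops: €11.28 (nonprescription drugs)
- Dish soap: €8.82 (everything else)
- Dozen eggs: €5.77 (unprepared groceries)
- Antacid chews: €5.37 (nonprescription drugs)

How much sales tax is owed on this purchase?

Area rug (5x8) €163.93: home furniture → 6.75% → €11.07
Eye drops €11.28: nonprescription drugs, buyer-exempt → 0% → €0.00
Dish soap €8.82: everything else → 6.5% → €0.57
Dozen eggs €5.77: unprepared groceries, buyer-exempt → 0% → €0.00
Antacid chews €5.37: nonprescription drugs, buyer-exempt → 0% → €0.00
Total tax = €11.07 + €0.57 = €11.64

€11.64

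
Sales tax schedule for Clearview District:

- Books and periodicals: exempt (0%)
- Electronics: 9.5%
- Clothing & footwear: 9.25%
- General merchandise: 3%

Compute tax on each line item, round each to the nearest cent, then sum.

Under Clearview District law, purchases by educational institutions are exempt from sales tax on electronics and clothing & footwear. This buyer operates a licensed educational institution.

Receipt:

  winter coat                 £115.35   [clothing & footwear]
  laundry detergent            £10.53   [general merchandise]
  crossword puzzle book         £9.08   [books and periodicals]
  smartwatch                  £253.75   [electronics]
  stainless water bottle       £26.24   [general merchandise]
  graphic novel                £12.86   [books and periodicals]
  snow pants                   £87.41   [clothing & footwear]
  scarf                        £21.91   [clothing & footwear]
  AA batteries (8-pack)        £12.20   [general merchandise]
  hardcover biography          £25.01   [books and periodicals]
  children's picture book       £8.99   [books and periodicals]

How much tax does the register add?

£1.48

Winter coat £115.35: clothing & footwear, buyer-exempt → 0% → £0.00
Laundry detergent £10.53: general merchandise → 3% → £0.32
Crossword puzzle book £9.08: books and periodicals → 0% → £0.00
Smartwatch £253.75: electronics, buyer-exempt → 0% → £0.00
Stainless water bottle £26.24: general merchandise → 3% → £0.79
Graphic novel £12.86: books and periodicals → 0% → £0.00
Snow pants £87.41: clothing & footwear, buyer-exempt → 0% → £0.00
Scarf £21.91: clothing & footwear, buyer-exempt → 0% → £0.00
AA batteries (8-pack) £12.20: general merchandise → 3% → £0.37
Hardcover biography £25.01: books and periodicals → 0% → £0.00
Children's picture book £8.99: books and periodicals → 0% → £0.00
Total tax = £0.32 + £0.79 + £0.37 = £1.48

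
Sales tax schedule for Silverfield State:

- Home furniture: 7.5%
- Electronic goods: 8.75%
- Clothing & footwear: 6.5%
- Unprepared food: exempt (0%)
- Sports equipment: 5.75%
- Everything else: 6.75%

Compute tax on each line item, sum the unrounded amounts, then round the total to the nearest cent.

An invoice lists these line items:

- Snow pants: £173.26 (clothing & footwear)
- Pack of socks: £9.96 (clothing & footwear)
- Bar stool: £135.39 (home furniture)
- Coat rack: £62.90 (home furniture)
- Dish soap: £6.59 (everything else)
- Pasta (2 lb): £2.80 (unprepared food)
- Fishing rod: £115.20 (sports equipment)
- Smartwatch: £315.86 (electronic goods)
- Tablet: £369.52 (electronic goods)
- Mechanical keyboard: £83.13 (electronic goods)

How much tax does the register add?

Snow pants £173.26: clothing & footwear → 6.5% → £11.2619
Pack of socks £9.96: clothing & footwear → 6.5% → £0.6474
Bar stool £135.39: home furniture → 7.5% → £10.15425
Coat rack £62.90: home furniture → 7.5% → £4.7175
Dish soap £6.59: everything else → 6.75% → £0.444825
Pasta (2 lb) £2.80: unprepared food → 0% → £0.00
Fishing rod £115.20: sports equipment → 5.75% → £6.624
Smartwatch £315.86: electronic goods → 8.75% → £27.63775
Tablet £369.52: electronic goods → 8.75% → £32.333
Mechanical keyboard £83.13: electronic goods → 8.75% → £7.273875
Unrounded tax sum = £101.0945 → £101.09

£101.09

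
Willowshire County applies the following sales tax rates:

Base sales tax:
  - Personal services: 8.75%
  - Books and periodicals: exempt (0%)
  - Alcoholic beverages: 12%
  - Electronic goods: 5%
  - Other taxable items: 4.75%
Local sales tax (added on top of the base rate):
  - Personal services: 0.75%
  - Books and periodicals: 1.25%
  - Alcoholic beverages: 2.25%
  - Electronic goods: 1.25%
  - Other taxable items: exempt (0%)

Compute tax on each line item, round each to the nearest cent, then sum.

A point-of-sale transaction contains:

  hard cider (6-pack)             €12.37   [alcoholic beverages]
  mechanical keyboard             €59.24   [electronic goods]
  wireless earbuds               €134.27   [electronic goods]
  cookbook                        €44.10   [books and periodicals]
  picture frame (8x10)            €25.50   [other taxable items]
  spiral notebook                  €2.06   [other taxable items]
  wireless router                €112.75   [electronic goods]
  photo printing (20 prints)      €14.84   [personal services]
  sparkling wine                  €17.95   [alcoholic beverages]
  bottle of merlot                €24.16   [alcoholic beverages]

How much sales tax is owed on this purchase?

€30.17

Hard cider (6-pack) €12.37: alcoholic beverages → 12% + 2.25% local = 14.25% → €1.76
Mechanical keyboard €59.24: electronic goods → 5% + 1.25% local = 6.25% → €3.70
Wireless earbuds €134.27: electronic goods → 5% + 1.25% local = 6.25% → €8.39
Cookbook €44.10: books and periodicals → 0% + 1.25% local = 1.25% → €0.55
Picture frame (8x10) €25.50: other taxable items → 4.75% + 0% local = 4.75% → €1.21
Spiral notebook €2.06: other taxable items → 4.75% + 0% local = 4.75% → €0.10
Wireless router €112.75: electronic goods → 5% + 1.25% local = 6.25% → €7.05
Photo printing (20 prints) €14.84: personal services → 8.75% + 0.75% local = 9.5% → €1.41
Sparkling wine €17.95: alcoholic beverages → 12% + 2.25% local = 14.25% → €2.56
Bottle of merlot €24.16: alcoholic beverages → 12% + 2.25% local = 14.25% → €3.44
Total tax = €1.76 + €3.70 + €8.39 + €0.55 + €1.21 + €0.10 + €7.05 + €1.41 + €2.56 + €3.44 = €30.17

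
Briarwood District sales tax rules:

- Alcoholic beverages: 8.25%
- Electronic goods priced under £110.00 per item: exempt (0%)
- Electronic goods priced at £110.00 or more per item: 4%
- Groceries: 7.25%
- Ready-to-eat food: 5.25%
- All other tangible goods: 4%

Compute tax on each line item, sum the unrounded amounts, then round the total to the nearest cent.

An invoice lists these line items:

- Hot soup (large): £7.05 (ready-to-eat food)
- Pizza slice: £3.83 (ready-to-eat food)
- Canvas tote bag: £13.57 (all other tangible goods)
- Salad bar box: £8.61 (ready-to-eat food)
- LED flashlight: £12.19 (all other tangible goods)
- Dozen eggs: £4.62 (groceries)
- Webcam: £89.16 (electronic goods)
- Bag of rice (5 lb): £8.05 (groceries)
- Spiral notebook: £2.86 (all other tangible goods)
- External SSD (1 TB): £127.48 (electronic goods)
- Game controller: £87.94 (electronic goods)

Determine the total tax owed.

£8.19

Hot soup (large) £7.05: ready-to-eat food → 5.25% → £0.370125
Pizza slice £3.83: ready-to-eat food → 5.25% → £0.201075
Canvas tote bag £13.57: all other tangible goods → 4% → £0.5428
Salad bar box £8.61: ready-to-eat food → 5.25% → £0.452025
LED flashlight £12.19: all other tangible goods → 4% → £0.4876
Dozen eggs £4.62: groceries → 7.25% → £0.33495
Webcam £89.16: electronic goods, under £110.00 → 0% → £0.00
Bag of rice (5 lb) £8.05: groceries → 7.25% → £0.583625
Spiral notebook £2.86: all other tangible goods → 4% → £0.1144
External SSD (1 TB) £127.48: electronic goods, £110.00 or more → 4% → £5.0992
Game controller £87.94: electronic goods, under £110.00 → 0% → £0.00
Unrounded tax sum = £8.1858 → £8.19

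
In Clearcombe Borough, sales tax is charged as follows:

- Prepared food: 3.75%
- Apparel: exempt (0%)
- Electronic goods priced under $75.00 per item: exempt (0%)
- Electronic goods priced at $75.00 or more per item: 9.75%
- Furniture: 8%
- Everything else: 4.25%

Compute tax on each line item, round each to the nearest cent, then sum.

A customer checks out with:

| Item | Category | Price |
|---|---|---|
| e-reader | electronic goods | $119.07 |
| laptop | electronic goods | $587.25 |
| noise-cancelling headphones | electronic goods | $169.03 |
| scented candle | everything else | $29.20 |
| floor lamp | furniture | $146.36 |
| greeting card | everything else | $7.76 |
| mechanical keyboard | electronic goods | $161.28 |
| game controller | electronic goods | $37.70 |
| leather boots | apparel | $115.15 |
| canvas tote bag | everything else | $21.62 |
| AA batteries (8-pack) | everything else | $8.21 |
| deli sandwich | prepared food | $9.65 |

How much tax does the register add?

E-reader $119.07: electronic goods, $75.00 or more → 9.75% → $11.61
Laptop $587.25: electronic goods, $75.00 or more → 9.75% → $57.26
Noise-cancelling headphones $169.03: electronic goods, $75.00 or more → 9.75% → $16.48
Scented candle $29.20: everything else → 4.25% → $1.24
Floor lamp $146.36: furniture → 8% → $11.71
Greeting card $7.76: everything else → 4.25% → $0.33
Mechanical keyboard $161.28: electronic goods, $75.00 or more → 9.75% → $15.72
Game controller $37.70: electronic goods, under $75.00 → 0% → $0.00
Leather boots $115.15: apparel → 0% → $0.00
Canvas tote bag $21.62: everything else → 4.25% → $0.92
AA batteries (8-pack) $8.21: everything else → 4.25% → $0.35
Deli sandwich $9.65: prepared food → 3.75% → $0.36
Total tax = $11.61 + $57.26 + $16.48 + $1.24 + $11.71 + $0.33 + $15.72 + $0.92 + $0.35 + $0.36 = $115.98

$115.98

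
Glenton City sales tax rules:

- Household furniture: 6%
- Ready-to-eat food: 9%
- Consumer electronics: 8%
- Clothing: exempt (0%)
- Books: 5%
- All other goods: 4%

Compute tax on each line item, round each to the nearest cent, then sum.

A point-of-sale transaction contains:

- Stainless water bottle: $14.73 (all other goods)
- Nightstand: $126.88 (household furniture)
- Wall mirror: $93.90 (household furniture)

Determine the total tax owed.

$13.83

Stainless water bottle $14.73: all other goods → 4% → $0.59
Nightstand $126.88: household furniture → 6% → $7.61
Wall mirror $93.90: household furniture → 6% → $5.63
Total tax = $0.59 + $7.61 + $5.63 = $13.83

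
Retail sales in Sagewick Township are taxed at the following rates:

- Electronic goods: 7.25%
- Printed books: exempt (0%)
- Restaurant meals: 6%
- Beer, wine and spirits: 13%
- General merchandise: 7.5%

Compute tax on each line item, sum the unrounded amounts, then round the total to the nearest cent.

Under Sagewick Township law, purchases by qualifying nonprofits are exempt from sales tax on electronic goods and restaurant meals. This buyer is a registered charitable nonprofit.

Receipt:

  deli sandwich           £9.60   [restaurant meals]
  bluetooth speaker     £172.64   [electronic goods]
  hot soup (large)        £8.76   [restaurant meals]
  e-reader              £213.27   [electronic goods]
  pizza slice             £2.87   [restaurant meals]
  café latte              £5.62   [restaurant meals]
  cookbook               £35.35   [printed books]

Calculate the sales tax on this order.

£0.00

Deli sandwich £9.60: restaurant meals, buyer-exempt → 0% → £0.00
Bluetooth speaker £172.64: electronic goods, buyer-exempt → 0% → £0.00
Hot soup (large) £8.76: restaurant meals, buyer-exempt → 0% → £0.00
E-reader £213.27: electronic goods, buyer-exempt → 0% → £0.00
Pizza slice £2.87: restaurant meals, buyer-exempt → 0% → £0.00
Café latte £5.62: restaurant meals, buyer-exempt → 0% → £0.00
Cookbook £35.35: printed books → 0% → £0.00
Unrounded tax sum = £0.00 → £0.00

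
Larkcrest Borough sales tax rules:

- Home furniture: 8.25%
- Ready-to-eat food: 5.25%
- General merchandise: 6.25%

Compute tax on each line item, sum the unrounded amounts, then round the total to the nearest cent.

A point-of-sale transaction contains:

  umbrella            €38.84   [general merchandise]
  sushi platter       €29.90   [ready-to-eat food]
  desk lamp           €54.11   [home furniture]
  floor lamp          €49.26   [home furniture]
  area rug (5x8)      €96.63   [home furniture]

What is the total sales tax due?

€20.50

Umbrella €38.84: general merchandise → 6.25% → €2.4275
Sushi platter €29.90: ready-to-eat food → 5.25% → €1.56975
Desk lamp €54.11: home furniture → 8.25% → €4.464075
Floor lamp €49.26: home furniture → 8.25% → €4.06395
Area rug (5x8) €96.63: home furniture → 8.25% → €7.971975
Unrounded tax sum = €20.49725 → €20.50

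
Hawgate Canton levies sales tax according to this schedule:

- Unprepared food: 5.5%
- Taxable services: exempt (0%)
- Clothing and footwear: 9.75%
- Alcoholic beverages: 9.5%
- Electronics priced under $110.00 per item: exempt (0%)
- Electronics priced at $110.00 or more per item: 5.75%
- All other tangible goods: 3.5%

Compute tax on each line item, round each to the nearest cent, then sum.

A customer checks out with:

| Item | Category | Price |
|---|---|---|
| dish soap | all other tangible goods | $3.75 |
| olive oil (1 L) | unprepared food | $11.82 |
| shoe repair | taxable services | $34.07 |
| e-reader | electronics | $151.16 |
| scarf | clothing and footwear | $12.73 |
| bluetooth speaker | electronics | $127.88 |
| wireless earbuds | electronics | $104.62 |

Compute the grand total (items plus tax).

Dish soap $3.75: all other tangible goods → 3.5% → $0.13
Olive oil (1 L) $11.82: unprepared food → 5.5% → $0.65
Shoe repair $34.07: taxable services → 0% → $0.00
E-reader $151.16: electronics, $110.00 or more → 5.75% → $8.69
Scarf $12.73: clothing and footwear → 9.75% → $1.24
Bluetooth speaker $127.88: electronics, $110.00 or more → 5.75% → $7.35
Wireless earbuds $104.62: electronics, under $110.00 → 0% → $0.00
Subtotal = $446.03; tax = $18.06; total due = $464.09

$464.09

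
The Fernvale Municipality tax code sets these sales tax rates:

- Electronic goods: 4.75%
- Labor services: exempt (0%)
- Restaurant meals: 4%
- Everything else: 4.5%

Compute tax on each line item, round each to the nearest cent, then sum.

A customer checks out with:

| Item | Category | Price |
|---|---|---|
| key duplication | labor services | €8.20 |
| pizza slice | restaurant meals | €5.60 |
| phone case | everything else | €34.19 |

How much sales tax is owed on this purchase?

Key duplication €8.20: labor services → 0% → €0.00
Pizza slice €5.60: restaurant meals → 4% → €0.22
Phone case €34.19: everything else → 4.5% → €1.54
Total tax = €0.22 + €1.54 = €1.76

€1.76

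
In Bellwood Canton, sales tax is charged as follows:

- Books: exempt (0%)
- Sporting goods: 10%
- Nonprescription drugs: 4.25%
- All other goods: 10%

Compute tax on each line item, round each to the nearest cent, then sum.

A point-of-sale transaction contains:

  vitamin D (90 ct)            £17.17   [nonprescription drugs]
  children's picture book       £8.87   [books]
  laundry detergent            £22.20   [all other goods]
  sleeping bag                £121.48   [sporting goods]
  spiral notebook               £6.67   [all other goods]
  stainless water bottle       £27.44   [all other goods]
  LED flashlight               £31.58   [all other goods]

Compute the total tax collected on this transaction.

Vitamin D (90 ct) £17.17: nonprescription drugs → 4.25% → £0.73
Children's picture book £8.87: books → 0% → £0.00
Laundry detergent £22.20: all other goods → 10% → £2.22
Sleeping bag £121.48: sporting goods → 10% → £12.15
Spiral notebook £6.67: all other goods → 10% → £0.67
Stainless water bottle £27.44: all other goods → 10% → £2.74
LED flashlight £31.58: all other goods → 10% → £3.16
Total tax = £0.73 + £2.22 + £12.15 + £0.67 + £2.74 + £3.16 = £21.67

£21.67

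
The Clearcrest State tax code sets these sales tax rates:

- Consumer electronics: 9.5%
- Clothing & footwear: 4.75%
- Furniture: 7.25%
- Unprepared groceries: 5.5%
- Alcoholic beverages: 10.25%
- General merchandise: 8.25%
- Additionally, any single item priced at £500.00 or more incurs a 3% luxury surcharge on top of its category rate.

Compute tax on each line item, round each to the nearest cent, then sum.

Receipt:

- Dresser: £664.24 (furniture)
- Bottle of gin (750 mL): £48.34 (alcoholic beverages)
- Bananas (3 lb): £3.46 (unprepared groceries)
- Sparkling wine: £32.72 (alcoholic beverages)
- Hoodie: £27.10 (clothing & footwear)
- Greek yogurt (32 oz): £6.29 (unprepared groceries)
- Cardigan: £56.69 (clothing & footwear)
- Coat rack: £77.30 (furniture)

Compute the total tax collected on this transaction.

Dresser £664.24: furniture → 7.25% + 3% surcharge = 10.25% → £68.08
Bottle of gin (750 mL) £48.34: alcoholic beverages → 10.25% → £4.95
Bananas (3 lb) £3.46: unprepared groceries → 5.5% → £0.19
Sparkling wine £32.72: alcoholic beverages → 10.25% → £3.35
Hoodie £27.10: clothing & footwear → 4.75% → £1.29
Greek yogurt (32 oz) £6.29: unprepared groceries → 5.5% → £0.35
Cardigan £56.69: clothing & footwear → 4.75% → £2.69
Coat rack £77.30: furniture → 7.25% → £5.60
Total tax = £68.08 + £4.95 + £0.19 + £3.35 + £1.29 + £0.35 + £2.69 + £5.60 = £86.50

£86.50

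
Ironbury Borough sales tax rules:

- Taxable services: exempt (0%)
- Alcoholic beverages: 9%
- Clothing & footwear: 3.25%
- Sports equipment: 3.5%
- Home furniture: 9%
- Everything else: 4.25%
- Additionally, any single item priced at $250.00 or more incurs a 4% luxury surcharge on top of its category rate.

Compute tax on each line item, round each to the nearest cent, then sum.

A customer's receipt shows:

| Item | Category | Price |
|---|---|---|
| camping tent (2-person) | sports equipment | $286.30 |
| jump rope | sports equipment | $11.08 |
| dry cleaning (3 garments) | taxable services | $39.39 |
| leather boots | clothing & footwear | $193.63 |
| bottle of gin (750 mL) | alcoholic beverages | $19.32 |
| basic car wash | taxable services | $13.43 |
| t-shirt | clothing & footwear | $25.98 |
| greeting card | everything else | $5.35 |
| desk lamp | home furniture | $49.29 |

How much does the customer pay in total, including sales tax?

$679.17

Camping tent (2-person) $286.30: sports equipment → 3.5% + 4% surcharge = 7.5% → $21.47
Jump rope $11.08: sports equipment → 3.5% → $0.39
Dry cleaning (3 garments) $39.39: taxable services → 0% → $0.00
Leather boots $193.63: clothing & footwear → 3.25% → $6.29
Bottle of gin (750 mL) $19.32: alcoholic beverages → 9% → $1.74
Basic car wash $13.43: taxable services → 0% → $0.00
T-shirt $25.98: clothing & footwear → 3.25% → $0.84
Greeting card $5.35: everything else → 4.25% → $0.23
Desk lamp $49.29: home furniture → 9% → $4.44
Subtotal = $643.77; tax = $35.40; total due = $679.17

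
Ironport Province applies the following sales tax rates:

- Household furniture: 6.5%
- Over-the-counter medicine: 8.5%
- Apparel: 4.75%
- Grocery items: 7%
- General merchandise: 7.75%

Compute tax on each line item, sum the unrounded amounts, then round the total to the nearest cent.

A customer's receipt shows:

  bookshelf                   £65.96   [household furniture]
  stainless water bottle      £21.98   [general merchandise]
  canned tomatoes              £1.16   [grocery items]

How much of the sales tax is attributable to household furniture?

£4.29

Bookshelf £65.96: household furniture → 6.5% → £4.2874
Tax on household furniture: unrounded sum = £4.2874 → £4.29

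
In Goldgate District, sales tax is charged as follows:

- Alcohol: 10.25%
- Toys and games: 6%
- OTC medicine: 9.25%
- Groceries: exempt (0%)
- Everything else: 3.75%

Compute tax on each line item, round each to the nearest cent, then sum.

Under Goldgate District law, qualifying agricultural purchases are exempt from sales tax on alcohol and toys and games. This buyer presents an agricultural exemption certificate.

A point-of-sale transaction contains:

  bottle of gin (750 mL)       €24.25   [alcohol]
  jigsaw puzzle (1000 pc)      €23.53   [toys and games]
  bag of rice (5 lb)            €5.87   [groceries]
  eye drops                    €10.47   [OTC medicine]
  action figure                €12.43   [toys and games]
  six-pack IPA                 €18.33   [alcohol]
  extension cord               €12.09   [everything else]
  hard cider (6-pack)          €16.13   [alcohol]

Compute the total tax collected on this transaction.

Bottle of gin (750 mL) €24.25: alcohol, buyer-exempt → 0% → €0.00
Jigsaw puzzle (1000 pc) €23.53: toys and games, buyer-exempt → 0% → €0.00
Bag of rice (5 lb) €5.87: groceries → 0% → €0.00
Eye drops €10.47: OTC medicine → 9.25% → €0.97
Action figure €12.43: toys and games, buyer-exempt → 0% → €0.00
Six-pack IPA €18.33: alcohol, buyer-exempt → 0% → €0.00
Extension cord €12.09: everything else → 3.75% → €0.45
Hard cider (6-pack) €16.13: alcohol, buyer-exempt → 0% → €0.00
Total tax = €0.97 + €0.45 = €1.42

€1.42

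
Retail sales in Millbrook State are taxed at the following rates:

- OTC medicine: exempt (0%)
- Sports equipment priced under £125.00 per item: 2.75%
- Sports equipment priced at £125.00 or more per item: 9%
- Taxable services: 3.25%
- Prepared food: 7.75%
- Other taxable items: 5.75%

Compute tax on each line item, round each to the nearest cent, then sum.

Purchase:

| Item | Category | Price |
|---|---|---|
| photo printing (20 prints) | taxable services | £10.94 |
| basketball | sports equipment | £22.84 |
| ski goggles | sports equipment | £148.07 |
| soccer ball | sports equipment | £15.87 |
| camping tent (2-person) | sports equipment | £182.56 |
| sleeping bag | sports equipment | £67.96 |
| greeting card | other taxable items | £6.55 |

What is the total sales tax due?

Photo printing (20 prints) £10.94: taxable services → 3.25% → £0.36
Basketball £22.84: sports equipment, under £125.00 → 2.75% → £0.63
Ski goggles £148.07: sports equipment, £125.00 or more → 9% → £13.33
Soccer ball £15.87: sports equipment, under £125.00 → 2.75% → £0.44
Camping tent (2-person) £182.56: sports equipment, £125.00 or more → 9% → £16.43
Sleeping bag £67.96: sports equipment, under £125.00 → 2.75% → £1.87
Greeting card £6.55: other taxable items → 5.75% → £0.38
Total tax = £0.36 + £0.63 + £13.33 + £0.44 + £16.43 + £1.87 + £0.38 = £33.44

£33.44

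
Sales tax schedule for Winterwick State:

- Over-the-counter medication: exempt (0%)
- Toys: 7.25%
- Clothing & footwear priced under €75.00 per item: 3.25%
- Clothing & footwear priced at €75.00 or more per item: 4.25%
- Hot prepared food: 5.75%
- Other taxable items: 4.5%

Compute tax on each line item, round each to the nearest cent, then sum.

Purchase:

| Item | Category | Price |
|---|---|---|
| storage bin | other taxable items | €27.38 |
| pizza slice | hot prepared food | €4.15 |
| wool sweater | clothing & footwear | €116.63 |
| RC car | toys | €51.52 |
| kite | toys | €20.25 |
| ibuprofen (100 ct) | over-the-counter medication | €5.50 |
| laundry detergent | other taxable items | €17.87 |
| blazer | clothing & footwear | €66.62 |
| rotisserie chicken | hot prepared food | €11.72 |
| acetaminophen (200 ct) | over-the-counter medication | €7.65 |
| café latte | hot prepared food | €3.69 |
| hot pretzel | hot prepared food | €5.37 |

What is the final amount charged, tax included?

Storage bin €27.38: other taxable items → 4.5% → €1.23
Pizza slice €4.15: hot prepared food → 5.75% → €0.24
Wool sweater €116.63: clothing & footwear, €75.00 or more → 4.25% → €4.96
RC car €51.52: toys → 7.25% → €3.74
Kite €20.25: toys → 7.25% → €1.47
Ibuprofen (100 ct) €5.50: over-the-counter medication → 0% → €0.00
Laundry detergent €17.87: other taxable items → 4.5% → €0.80
Blazer €66.62: clothing & footwear, under €75.00 → 3.25% → €2.17
Rotisserie chicken €11.72: hot prepared food → 5.75% → €0.67
Acetaminophen (200 ct) €7.65: over-the-counter medication → 0% → €0.00
Café latte €3.69: hot prepared food → 5.75% → €0.21
Hot pretzel €5.37: hot prepared food → 5.75% → €0.31
Subtotal = €338.35; tax = €15.80; total due = €354.15

€354.15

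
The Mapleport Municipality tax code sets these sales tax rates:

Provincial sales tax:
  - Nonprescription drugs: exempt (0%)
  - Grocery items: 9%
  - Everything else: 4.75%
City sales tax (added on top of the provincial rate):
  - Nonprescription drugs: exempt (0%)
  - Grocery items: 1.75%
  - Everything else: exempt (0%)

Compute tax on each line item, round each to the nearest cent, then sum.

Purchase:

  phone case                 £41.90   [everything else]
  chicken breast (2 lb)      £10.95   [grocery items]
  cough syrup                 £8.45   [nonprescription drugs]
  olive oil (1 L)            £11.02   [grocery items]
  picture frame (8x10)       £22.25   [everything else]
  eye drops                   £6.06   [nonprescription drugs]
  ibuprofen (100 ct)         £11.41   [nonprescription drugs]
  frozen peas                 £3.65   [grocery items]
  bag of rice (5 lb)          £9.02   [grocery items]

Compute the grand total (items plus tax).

£131.48

Phone case £41.90: everything else → 4.75% + 0% city = 4.75% → £1.99
Chicken breast (2 lb) £10.95: grocery items → 9% + 1.75% city = 10.75% → £1.18
Cough syrup £8.45: nonprescription drugs → 0% + 0% city = 0% → £0.00
Olive oil (1 L) £11.02: grocery items → 9% + 1.75% city = 10.75% → £1.18
Picture frame (8x10) £22.25: everything else → 4.75% + 0% city = 4.75% → £1.06
Eye drops £6.06: nonprescription drugs → 0% + 0% city = 0% → £0.00
Ibuprofen (100 ct) £11.41: nonprescription drugs → 0% + 0% city = 0% → £0.00
Frozen peas £3.65: grocery items → 9% + 1.75% city = 10.75% → £0.39
Bag of rice (5 lb) £9.02: grocery items → 9% + 1.75% city = 10.75% → £0.97
Subtotal = £124.71; tax = £6.77; total due = £131.48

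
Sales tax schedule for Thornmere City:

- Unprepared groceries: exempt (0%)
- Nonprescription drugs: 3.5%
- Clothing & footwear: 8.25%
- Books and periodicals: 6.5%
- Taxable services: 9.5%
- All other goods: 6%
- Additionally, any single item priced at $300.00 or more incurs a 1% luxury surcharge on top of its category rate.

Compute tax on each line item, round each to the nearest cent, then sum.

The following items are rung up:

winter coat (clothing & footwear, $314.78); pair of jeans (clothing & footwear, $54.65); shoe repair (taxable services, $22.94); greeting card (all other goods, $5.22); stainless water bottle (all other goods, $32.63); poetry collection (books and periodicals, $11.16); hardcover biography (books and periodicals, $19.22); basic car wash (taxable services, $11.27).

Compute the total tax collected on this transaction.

$41.13

Winter coat $314.78: clothing & footwear → 8.25% + 1% surcharge = 9.25% → $29.12
Pair of jeans $54.65: clothing & footwear → 8.25% → $4.51
Shoe repair $22.94: taxable services → 9.5% → $2.18
Greeting card $5.22: all other goods → 6% → $0.31
Stainless water bottle $32.63: all other goods → 6% → $1.96
Poetry collection $11.16: books and periodicals → 6.5% → $0.73
Hardcover biography $19.22: books and periodicals → 6.5% → $1.25
Basic car wash $11.27: taxable services → 9.5% → $1.07
Total tax = $29.12 + $4.51 + $2.18 + $0.31 + $1.96 + $0.73 + $1.25 + $1.07 = $41.13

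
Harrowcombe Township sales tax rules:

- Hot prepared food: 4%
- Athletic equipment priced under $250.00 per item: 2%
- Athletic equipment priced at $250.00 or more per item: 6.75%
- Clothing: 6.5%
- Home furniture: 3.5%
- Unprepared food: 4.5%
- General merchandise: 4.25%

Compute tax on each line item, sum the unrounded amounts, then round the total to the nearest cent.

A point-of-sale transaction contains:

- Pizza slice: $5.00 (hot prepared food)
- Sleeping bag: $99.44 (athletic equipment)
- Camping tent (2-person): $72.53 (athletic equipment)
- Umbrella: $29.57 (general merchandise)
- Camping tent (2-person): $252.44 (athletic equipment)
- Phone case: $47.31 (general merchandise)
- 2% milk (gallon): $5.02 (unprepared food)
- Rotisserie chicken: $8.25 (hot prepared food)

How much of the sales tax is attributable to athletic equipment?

$20.48

Sleeping bag $99.44: athletic equipment, under $250.00 → 2% → $1.9888
Camping tent (2-person) $72.53: athletic equipment, under $250.00 → 2% → $1.4506
Camping tent (2-person) $252.44: athletic equipment, $250.00 or more → 6.75% → $17.0397
Tax on athletic equipment: unrounded sum = $20.4791 → $20.48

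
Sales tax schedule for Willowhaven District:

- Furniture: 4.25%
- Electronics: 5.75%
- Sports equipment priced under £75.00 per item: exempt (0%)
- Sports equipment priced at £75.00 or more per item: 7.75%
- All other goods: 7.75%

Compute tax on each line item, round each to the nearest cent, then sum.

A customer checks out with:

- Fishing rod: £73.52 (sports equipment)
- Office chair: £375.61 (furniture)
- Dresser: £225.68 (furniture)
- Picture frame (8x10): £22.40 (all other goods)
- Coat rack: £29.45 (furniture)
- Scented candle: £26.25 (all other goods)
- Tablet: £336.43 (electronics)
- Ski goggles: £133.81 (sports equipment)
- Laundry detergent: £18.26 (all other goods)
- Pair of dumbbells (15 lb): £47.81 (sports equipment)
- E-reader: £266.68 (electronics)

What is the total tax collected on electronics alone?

£34.67

Tablet £336.43: electronics → 5.75% → £19.34
E-reader £266.68: electronics → 5.75% → £15.33
Tax on electronics = £19.34 + £15.33 = £34.67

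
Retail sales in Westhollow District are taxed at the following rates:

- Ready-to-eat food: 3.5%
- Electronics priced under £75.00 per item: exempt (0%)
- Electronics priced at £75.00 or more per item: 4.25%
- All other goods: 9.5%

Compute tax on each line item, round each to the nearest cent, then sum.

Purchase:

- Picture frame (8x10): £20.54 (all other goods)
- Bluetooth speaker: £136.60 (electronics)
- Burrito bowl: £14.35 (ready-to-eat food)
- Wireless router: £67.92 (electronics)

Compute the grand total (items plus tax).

Picture frame (8x10) £20.54: all other goods → 9.5% → £1.95
Bluetooth speaker £136.60: electronics, £75.00 or more → 4.25% → £5.81
Burrito bowl £14.35: ready-to-eat food → 3.5% → £0.50
Wireless router £67.92: electronics, under £75.00 → 0% → £0.00
Subtotal = £239.41; tax = £8.26; total due = £247.67

£247.67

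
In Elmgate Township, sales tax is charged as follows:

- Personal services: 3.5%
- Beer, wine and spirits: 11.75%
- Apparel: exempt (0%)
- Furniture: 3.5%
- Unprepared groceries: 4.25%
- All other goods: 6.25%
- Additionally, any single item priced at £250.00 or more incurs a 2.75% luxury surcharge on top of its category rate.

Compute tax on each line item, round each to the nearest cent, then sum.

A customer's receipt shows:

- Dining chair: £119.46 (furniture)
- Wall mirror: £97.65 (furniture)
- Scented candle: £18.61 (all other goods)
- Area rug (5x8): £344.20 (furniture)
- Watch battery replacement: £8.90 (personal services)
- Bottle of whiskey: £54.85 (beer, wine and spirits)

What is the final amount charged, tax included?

£680.69

Dining chair £119.46: furniture → 3.5% → £4.18
Wall mirror £97.65: furniture → 3.5% → £3.42
Scented candle £18.61: all other goods → 6.25% → £1.16
Area rug (5x8) £344.20: furniture → 3.5% + 2.75% surcharge = 6.25% → £21.51
Watch battery replacement £8.90: personal services → 3.5% → £0.31
Bottle of whiskey £54.85: beer, wine and spirits → 11.75% → £6.44
Subtotal = £643.67; tax = £37.02; total due = £680.69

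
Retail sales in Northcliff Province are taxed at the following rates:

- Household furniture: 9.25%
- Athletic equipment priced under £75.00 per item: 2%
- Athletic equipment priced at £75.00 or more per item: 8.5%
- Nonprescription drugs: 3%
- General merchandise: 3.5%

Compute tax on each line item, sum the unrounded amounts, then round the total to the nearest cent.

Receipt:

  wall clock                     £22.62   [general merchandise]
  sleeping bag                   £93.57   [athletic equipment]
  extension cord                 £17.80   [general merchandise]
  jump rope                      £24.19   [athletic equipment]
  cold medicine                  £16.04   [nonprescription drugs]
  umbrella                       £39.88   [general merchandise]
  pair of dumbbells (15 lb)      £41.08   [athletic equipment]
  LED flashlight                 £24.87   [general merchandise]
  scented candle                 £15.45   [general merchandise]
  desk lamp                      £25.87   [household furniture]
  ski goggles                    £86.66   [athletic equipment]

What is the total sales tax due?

£23.72

Wall clock £22.62: general merchandise → 3.5% → £0.7917
Sleeping bag £93.57: athletic equipment, £75.00 or more → 8.5% → £7.95345
Extension cord £17.80: general merchandise → 3.5% → £0.623
Jump rope £24.19: athletic equipment, under £75.00 → 2% → £0.4838
Cold medicine £16.04: nonprescription drugs → 3% → £0.4812
Umbrella £39.88: general merchandise → 3.5% → £1.3958
Pair of dumbbells (15 lb) £41.08: athletic equipment, under £75.00 → 2% → £0.8216
LED flashlight £24.87: general merchandise → 3.5% → £0.87045
Scented candle £15.45: general merchandise → 3.5% → £0.54075
Desk lamp £25.87: household furniture → 9.25% → £2.392975
Ski goggles £86.66: athletic equipment, £75.00 or more → 8.5% → £7.3661
Unrounded tax sum = £23.720825 → £23.72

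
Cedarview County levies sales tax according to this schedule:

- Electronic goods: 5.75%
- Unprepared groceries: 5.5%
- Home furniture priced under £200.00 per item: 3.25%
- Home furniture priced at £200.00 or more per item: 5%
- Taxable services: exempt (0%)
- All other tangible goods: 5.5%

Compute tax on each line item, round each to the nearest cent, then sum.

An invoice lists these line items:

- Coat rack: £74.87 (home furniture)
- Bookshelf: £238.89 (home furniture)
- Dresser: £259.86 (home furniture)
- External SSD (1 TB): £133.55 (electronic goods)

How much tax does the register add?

£35.04

Coat rack £74.87: home furniture, under £200.00 → 3.25% → £2.43
Bookshelf £238.89: home furniture, £200.00 or more → 5% → £11.94
Dresser £259.86: home furniture, £200.00 or more → 5% → £12.99
External SSD (1 TB) £133.55: electronic goods → 5.75% → £7.68
Total tax = £2.43 + £11.94 + £12.99 + £7.68 = £35.04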